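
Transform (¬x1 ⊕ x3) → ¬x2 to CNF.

(x1 ∨ x3 ∨ ¬x2) ∧ (¬x3 ∨ ¬x1 ∨ ¬x2)

(¬x1 ⊕ x3) → ¬x2
⇔ ¬(¬x1 ⊕ x3) ∨ ¬x2
⇔ ¬((¬x1 ∨ x3) ∧ ¬(¬x1 ∧ x3)) ∨ ¬x2
⇔ ¬(¬x1 ∨ x3) ∨ ¬¬(¬x1 ∧ x3) ∨ ¬x2
⇔ (¬¬x1 ∧ ¬x3) ∨ ¬¬(¬x1 ∧ x3) ∨ ¬x2
⇔ (x1 ∧ ¬x3) ∨ ¬¬(¬x1 ∧ x3) ∨ ¬x2
⇔ (x1 ∧ ¬x3) ∨ (¬x1 ∧ x3) ∨ ¬x2
⇔ (x1 ∨ ¬x1 ∨ ¬x2) ∧ (x1 ∨ x3 ∨ ¬x2) ∧ (¬x3 ∨ ¬x1 ∨ ¬x2) ∧ (¬x3 ∨ x3 ∨ ¬x2)
⇔ (x1 ∨ x3 ∨ ¬x2) ∧ (¬x3 ∨ ¬x1 ∨ ¬x2)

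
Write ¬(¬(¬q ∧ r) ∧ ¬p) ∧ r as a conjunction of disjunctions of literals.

¬(¬(¬q ∧ r) ∧ ¬p) ∧ r
≡ (¬¬(¬q ∧ r) ∨ ¬¬p) ∧ r   (De Morgan)
≡ ((¬q ∧ r) ∨ ¬¬p) ∧ r   (double negation)
≡ ((¬q ∧ r) ∨ p) ∧ r   (double negation)
≡ (¬q ∨ p) ∧ (r ∨ p) ∧ r   (distribute ∨ over ∧)
≡ (¬q ∨ p) ∧ r   (simplify)

(¬q ∨ p) ∧ r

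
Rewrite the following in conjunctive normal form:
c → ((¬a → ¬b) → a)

¬c ∨ b ∨ a

c → ((¬a → ¬b) → a)
= ¬c ∨ ((¬a → ¬b) → a)   — eliminate →
= ¬c ∨ ¬(¬a → ¬b) ∨ a   — eliminate →
= ¬c ∨ ¬(¬¬a ∨ ¬b) ∨ a   — eliminate →
= ¬c ∨ (¬¬¬a ∧ ¬¬b) ∨ a   — De Morgan
= ¬c ∨ (¬a ∧ ¬¬b) ∨ a   — double negation
= ¬c ∨ (¬a ∧ b) ∨ a   — double negation
= (¬c ∨ ¬a ∨ a) ∧ (¬c ∨ b ∨ a)   — distribute ∨ over ∧
= ¬c ∨ b ∨ a   — simplify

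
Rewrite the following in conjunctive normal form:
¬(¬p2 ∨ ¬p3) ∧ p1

¬(¬p2 ∨ ¬p3) ∧ p1
= ¬¬p2 ∧ ¬¬p3 ∧ p1   (De Morgan)
= p2 ∧ ¬¬p3 ∧ p1   (double negation)
= p2 ∧ p3 ∧ p1   (double negation)

p2 ∧ p3 ∧ p1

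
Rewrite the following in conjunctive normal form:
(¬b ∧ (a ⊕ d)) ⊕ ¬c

(¬b ∧ (a ⊕ d)) ⊕ ¬c
≡ ((¬b ∧ (a ⊕ d)) ∨ ¬c) ∧ ¬(¬b ∧ (a ⊕ d) ∧ ¬c)   [expand ⊕]
≡ ((¬b ∧ (a ∨ d) ∧ ¬(a ∧ d)) ∨ ¬c) ∧ ¬(¬b ∧ (a ⊕ d) ∧ ¬c)   [expand ⊕]
≡ ((¬b ∧ (a ∨ d) ∧ ¬(a ∧ d)) ∨ ¬c) ∧ ¬(¬b ∧ (a ∨ d) ∧ ¬(a ∧ d) ∧ ¬c)   [expand ⊕]
≡ ((¬b ∧ (a ∨ d) ∧ (¬a ∨ ¬d)) ∨ ¬c) ∧ ¬(¬b ∧ (a ∨ d) ∧ ¬(a ∧ d) ∧ ¬c)   [De Morgan]
≡ ((¬b ∧ (a ∨ d) ∧ (¬a ∨ ¬d)) ∨ ¬c) ∧ (¬¬b ∨ ¬(a ∨ d) ∨ ¬¬(a ∧ d) ∨ ¬¬c)   [De Morgan]
≡ ((¬b ∧ (a ∨ d) ∧ (¬a ∨ ¬d)) ∨ ¬c) ∧ (b ∨ ¬(a ∨ d) ∨ ¬¬(a ∧ d) ∨ ¬¬c)   [double negation]
≡ ((¬b ∧ (a ∨ d) ∧ (¬a ∨ ¬d)) ∨ ¬c) ∧ (b ∨ (¬a ∧ ¬d) ∨ ¬¬(a ∧ d) ∨ ¬¬c)   [De Morgan]
≡ ((¬b ∧ (a ∨ d) ∧ (¬a ∨ ¬d)) ∨ ¬c) ∧ (b ∨ (¬a ∧ ¬d) ∨ (a ∧ d) ∨ ¬¬c)   [double negation]
≡ ((¬b ∧ (a ∨ d) ∧ (¬a ∨ ¬d)) ∨ ¬c) ∧ (b ∨ (¬a ∧ ¬d) ∨ (a ∧ d) ∨ c)   [double negation]
≡ (¬b ∨ ¬c) ∧ (a ∨ d ∨ ¬c) ∧ (¬a ∨ ¬d ∨ ¬c) ∧ (b ∨ ¬a ∨ a ∨ c) ∧ (b ∨ ¬a ∨ d ∨ c) ∧ (b ∨ ¬d ∨ a ∨ c) ∧ (b ∨ ¬d ∨ d ∨ c)   [distribute ∨ over ∧]
≡ (¬b ∨ ¬c) ∧ (a ∨ d ∨ ¬c) ∧ (¬a ∨ ¬d ∨ ¬c) ∧ (b ∨ ¬a ∨ d ∨ c) ∧ (b ∨ ¬d ∨ a ∨ c)   [simplify]

(¬b ∨ ¬c) ∧ (a ∨ d ∨ ¬c) ∧ (¬a ∨ ¬d ∨ ¬c) ∧ (b ∨ ¬a ∨ d ∨ c) ∧ (b ∨ ¬d ∨ a ∨ c)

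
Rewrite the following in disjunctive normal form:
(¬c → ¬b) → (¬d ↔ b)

(¬c → ¬b) → (¬d ↔ b)
= ¬(¬c → ¬b) ∨ (¬d ↔ b)   [eliminate →]
= ¬(¬¬c ∨ ¬b) ∨ (¬d ↔ b)   [eliminate →]
= ¬(¬¬c ∨ ¬b) ∨ ((¬d → b) ∧ (b → ¬d))   [eliminate ↔]
= ¬(¬¬c ∨ ¬b) ∨ ((¬¬d ∨ b) ∧ (b → ¬d))   [eliminate →]
= ¬(¬¬c ∨ ¬b) ∨ ((¬¬d ∨ b) ∧ (¬b ∨ ¬d))   [eliminate →]
= (¬¬¬c ∧ ¬¬b) ∨ ((¬¬d ∨ b) ∧ (¬b ∨ ¬d))   [De Morgan]
= (¬c ∧ ¬¬b) ∨ ((¬¬d ∨ b) ∧ (¬b ∨ ¬d))   [double negation]
= (¬c ∧ b) ∨ ((¬¬d ∨ b) ∧ (¬b ∨ ¬d))   [double negation]
= (¬c ∧ b) ∨ ((d ∨ b) ∧ (¬b ∨ ¬d))   [double negation]
= (¬c ∧ b) ∨ (d ∧ ¬b) ∨ (d ∧ ¬d) ∨ (b ∧ ¬b) ∨ (b ∧ ¬d)   [distribute ∧ over ∨]
= (¬c ∧ b) ∨ (d ∧ ¬b) ∨ (b ∧ ¬d)   [simplify]

(¬c ∧ b) ∨ (d ∧ ¬b) ∨ (b ∧ ¬d)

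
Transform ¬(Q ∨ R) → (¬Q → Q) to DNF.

Q ∨ R

¬(Q ∨ R) → (¬Q → Q)
⇔ ¬¬(Q ∨ R) ∨ (¬Q → Q)   — eliminate →
⇔ ¬¬(Q ∨ R) ∨ ¬¬Q ∨ Q   — eliminate →
⇔ Q ∨ R ∨ ¬¬Q ∨ Q   — double negation
⇔ Q ∨ R ∨ Q ∨ Q   — double negation
⇔ Q ∨ R   — simplify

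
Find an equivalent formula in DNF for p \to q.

\lnot p \lor q

p \to q
= \lnot p \lor q   — eliminate \to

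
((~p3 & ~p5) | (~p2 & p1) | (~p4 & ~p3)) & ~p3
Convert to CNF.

(~p5 | ~p2 | ~p4) & (~p5 | p1 | ~p4) & ~p3

((~p3 & ~p5) | (~p2 & p1) | (~p4 & ~p3)) & ~p3
= (~p3 | ~p2 | ~p4) & (~p3 | ~p2 | ~p3) & (~p3 | p1 | ~p4) & (~p3 | p1 | ~p3) & (~p5 | ~p2 | ~p4) & (~p5 | ~p2 | ~p3) & (~p5 | p1 | ~p4) & (~p5 | p1 | ~p3) & ~p3   — distribute | over &
= (~p5 | ~p2 | ~p4) & (~p5 | p1 | ~p4) & ~p3   — simplify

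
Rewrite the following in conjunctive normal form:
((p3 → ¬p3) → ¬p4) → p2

(¬p3 ∨ p2) ∧ (p4 ∨ p2)

((p3 → ¬p3) → ¬p4) → p2
= ¬((p3 → ¬p3) → ¬p4) ∨ p2   [eliminate →]
= ¬(¬(p3 → ¬p3) ∨ ¬p4) ∨ p2   [eliminate →]
= ¬(¬(¬p3 ∨ ¬p3) ∨ ¬p4) ∨ p2   [eliminate →]
= (¬¬(¬p3 ∨ ¬p3) ∧ ¬¬p4) ∨ p2   [De Morgan]
= ((¬p3 ∨ ¬p3) ∧ ¬¬p4) ∨ p2   [double negation]
= ((¬p3 ∨ ¬p3) ∧ p4) ∨ p2   [double negation]
= (¬p3 ∨ ¬p3 ∨ p2) ∧ (p4 ∨ p2)   [distribute ∨ over ∧]
= (¬p3 ∨ p2) ∧ (p4 ∨ p2)   [simplify]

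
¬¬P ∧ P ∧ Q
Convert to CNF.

P ∧ Q

¬¬P ∧ P ∧ Q
= P ∧ P ∧ Q   — double negation
= P ∧ Q   — simplify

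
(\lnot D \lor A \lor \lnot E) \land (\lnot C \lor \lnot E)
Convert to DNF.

(\lnot D \land \lnot C) \lor (A \land \lnot C) \lor \lnot E

(\lnot D \lor A \lor \lnot E) \land (\lnot C \lor \lnot E)
= (\lnot D \land \lnot C) \lor (\lnot D \land \lnot E) \lor (A \land \lnot C) \lor (A \land \lnot E) \lor (\lnot E \land \lnot C) \lor (\lnot E \land \lnot E)
= (\lnot D \land \lnot C) \lor (A \land \lnot C) \lor \lnot E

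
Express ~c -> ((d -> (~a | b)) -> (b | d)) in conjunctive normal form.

~c -> ((d -> (~a | b)) -> (b | d))
⇔ ~~c | ((d -> (~a | b)) -> (b | d))   [eliminate ->]
⇔ ~~c | ~(d -> (~a | b)) | b | d   [eliminate ->]
⇔ ~~c | ~(~d | ~a | b) | b | d   [eliminate ->]
⇔ c | ~(~d | ~a | b) | b | d   [double negation]
⇔ c | (~~d & ~~a & ~b) | b | d   [De Morgan]
⇔ c | (d & ~~a & ~b) | b | d   [double negation]
⇔ c | (d & a & ~b) | b | d   [double negation]
⇔ (c | d | b | d) & (c | a | b | d) & (c | ~b | b | d)   [distribute | over &]
⇔ c | d | b   [simplify]

c | d | b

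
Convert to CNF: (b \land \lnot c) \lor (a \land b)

b \land (\lnot c \lor a)

(b \land \lnot c) \lor (a \land b)
= (b \lor a) \land (b \lor b) \land (\lnot c \lor a) \land (\lnot c \lor b)   (distribute \lor over \land)
= b \land (\lnot c \lor a)   (simplify)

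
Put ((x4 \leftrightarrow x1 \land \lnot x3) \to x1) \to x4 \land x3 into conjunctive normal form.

((x4 \leftrightarrow x1 \land \lnot x3) \to x1) \to x4 \land x3
= \lnot ((x4 \leftrightarrow x1 \land \lnot x3) \to x1) \lor x4 \land x3   [eliminate \to]
= \lnot (\lnot (x4 \leftrightarrow x1 \land \lnot x3) \lor x1) \lor x4 \land x3   [eliminate \to]
= \lnot (\lnot ((x4 \to x1 \land \lnot x3) \land (x1 \land \lnot x3 \to x4)) \lor x1) \lor x4 \land x3   [eliminate \leftrightarrow]
= \lnot (\lnot ((\lnot x4 \lor x1 \land \lnot x3) \land (x1 \land \lnot x3 \to x4)) \lor x1) \lor x4 \land x3   [eliminate \to]
= \lnot (\lnot ((\lnot x4 \lor x1 \land \lnot x3) \land (\lnot (x1 \land \lnot x3) \lor x4)) \lor x1) \lor x4 \land x3   [eliminate \to]
= \lnot \lnot ((\lnot x4 \lor x1 \land \lnot x3) \land (\lnot (x1 \land \lnot x3) \lor x4)) \land \lnot x1 \lor x4 \land x3   [De Morgan]
= (\lnot x4 \lor x1 \land \lnot x3) \land (\lnot (x1 \land \lnot x3) \lor x4) \land \lnot x1 \lor x4 \land x3   [double negation]
= (\lnot x4 \lor x1 \land \lnot x3) \land (\lnot x1 \lor \lnot \lnot x3 \lor x4) \land \lnot x1 \lor x4 \land x3   [De Morgan]
= (\lnot x4 \lor x1 \land \lnot x3) \land (\lnot x1 \lor x3 \lor x4) \land \lnot x1 \lor x4 \land x3   [double negation]
= (\lnot x4 \lor x1 \lor x4) \land (\lnot x4 \lor x1 \lor x3) \land (\lnot x4 \lor \lnot x3 \lor x4) \land (\lnot x4 \lor \lnot x3 \lor x3) \land (\lnot x1 \lor x3 \lor x4 \lor x4) \land (\lnot x1 \lor x3 \lor x4 \lor x3) \land (\lnot x1 \lor x4) \land (\lnot x1 \lor x3)   [distribute \lor over \land]
= (\lnot x4 \lor x1 \lor x3) \land (\lnot x1 \lor x4) \land (\lnot x1 \lor x3)   [simplify]

(\lnot x4 \lor x1 \lor x3) \land (\lnot x1 \lor x4) \land (\lnot x1 \lor x3)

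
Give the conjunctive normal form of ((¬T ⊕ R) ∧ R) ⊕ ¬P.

((¬T ⊕ R) ∧ R) ⊕ ¬P
≡ (((¬T ⊕ R) ∧ R) ∨ ¬P) ∧ ¬((¬T ⊕ R) ∧ R ∧ ¬P)
≡ (((¬T ∨ R) ∧ ¬(¬T ∧ R) ∧ R) ∨ ¬P) ∧ ¬((¬T ⊕ R) ∧ R ∧ ¬P)
≡ (((¬T ∨ R) ∧ ¬(¬T ∧ R) ∧ R) ∨ ¬P) ∧ ¬((¬T ∨ R) ∧ ¬(¬T ∧ R) ∧ R ∧ ¬P)
≡ (((¬T ∨ R) ∧ (¬¬T ∨ ¬R) ∧ R) ∨ ¬P) ∧ ¬((¬T ∨ R) ∧ ¬(¬T ∧ R) ∧ R ∧ ¬P)
≡ (((¬T ∨ R) ∧ (T ∨ ¬R) ∧ R) ∨ ¬P) ∧ ¬((¬T ∨ R) ∧ ¬(¬T ∧ R) ∧ R ∧ ¬P)
≡ (((¬T ∨ R) ∧ (T ∨ ¬R) ∧ R) ∨ ¬P) ∧ (¬(¬T ∨ R) ∨ ¬¬(¬T ∧ R) ∨ ¬R ∨ ¬¬P)
≡ (((¬T ∨ R) ∧ (T ∨ ¬R) ∧ R) ∨ ¬P) ∧ ((¬¬T ∧ ¬R) ∨ ¬¬(¬T ∧ R) ∨ ¬R ∨ ¬¬P)
≡ (((¬T ∨ R) ∧ (T ∨ ¬R) ∧ R) ∨ ¬P) ∧ ((T ∧ ¬R) ∨ ¬¬(¬T ∧ R) ∨ ¬R ∨ ¬¬P)
≡ (((¬T ∨ R) ∧ (T ∨ ¬R) ∧ R) ∨ ¬P) ∧ ((T ∧ ¬R) ∨ (¬T ∧ R) ∨ ¬R ∨ ¬¬P)
≡ (((¬T ∨ R) ∧ (T ∨ ¬R) ∧ R) ∨ ¬P) ∧ ((T ∧ ¬R) ∨ (¬T ∧ R) ∨ ¬R ∨ P)
≡ (¬T ∨ R ∨ ¬P) ∧ (T ∨ ¬R ∨ ¬P) ∧ (R ∨ ¬P) ∧ (T ∨ ¬T ∨ ¬R ∨ P) ∧ (T ∨ R ∨ ¬R ∨ P) ∧ (¬R ∨ ¬T ∨ ¬R ∨ P) ∧ (¬R ∨ R ∨ ¬R ∨ P)
≡ (T ∨ ¬R ∨ ¬P) ∧ (R ∨ ¬P) ∧ (¬R ∨ ¬T ∨ P)

(T ∨ ¬R ∨ ¬P) ∧ (R ∨ ¬P) ∧ (¬R ∨ ¬T ∨ P)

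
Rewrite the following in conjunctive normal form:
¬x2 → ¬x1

x2 ∨ ¬x1

¬x2 → ¬x1
≡ ¬¬x2 ∨ ¬x1   (eliminate →)
≡ x2 ∨ ¬x1   (double negation)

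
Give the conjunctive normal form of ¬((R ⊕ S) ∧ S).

¬((R ⊕ S) ∧ S)
≡ ¬((R ∨ S) ∧ ¬(R ∧ S) ∧ S)
≡ ¬(R ∨ S) ∨ ¬¬(R ∧ S) ∨ ¬S
≡ ¬R ∧ ¬S ∨ ¬¬(R ∧ S) ∨ ¬S
≡ ¬R ∧ ¬S ∨ R ∧ S ∨ ¬S
≡ (¬R ∨ R ∨ ¬S) ∧ (¬R ∨ S ∨ ¬S) ∧ (¬S ∨ R ∨ ¬S) ∧ (¬S ∨ S ∨ ¬S)
≡ ¬S ∨ R

¬S ∨ R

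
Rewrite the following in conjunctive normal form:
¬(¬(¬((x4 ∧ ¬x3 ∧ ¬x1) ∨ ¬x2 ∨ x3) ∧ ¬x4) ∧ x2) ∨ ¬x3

¬x3 ∨ ¬x2

¬(¬(¬((x4 ∧ ¬x3 ∧ ¬x1) ∨ ¬x2 ∨ x3) ∧ ¬x4) ∧ x2) ∨ ¬x3
≡ ¬¬(¬((x4 ∧ ¬x3 ∧ ¬x1) ∨ ¬x2 ∨ x3) ∧ ¬x4) ∨ ¬x2 ∨ ¬x3   [De Morgan]
≡ (¬((x4 ∧ ¬x3 ∧ ¬x1) ∨ ¬x2 ∨ x3) ∧ ¬x4) ∨ ¬x2 ∨ ¬x3   [double negation]
≡ (¬(x4 ∧ ¬x3 ∧ ¬x1) ∧ ¬¬x2 ∧ ¬x3 ∧ ¬x4) ∨ ¬x2 ∨ ¬x3   [De Morgan]
≡ ((¬x4 ∨ ¬¬x3 ∨ ¬¬x1) ∧ ¬¬x2 ∧ ¬x3 ∧ ¬x4) ∨ ¬x2 ∨ ¬x3   [De Morgan]
≡ ((¬x4 ∨ x3 ∨ ¬¬x1) ∧ ¬¬x2 ∧ ¬x3 ∧ ¬x4) ∨ ¬x2 ∨ ¬x3   [double negation]
≡ ((¬x4 ∨ x3 ∨ x1) ∧ ¬¬x2 ∧ ¬x3 ∧ ¬x4) ∨ ¬x2 ∨ ¬x3   [double negation]
≡ ((¬x4 ∨ x3 ∨ x1) ∧ x2 ∧ ¬x3 ∧ ¬x4) ∨ ¬x2 ∨ ¬x3   [double negation]
≡ (¬x4 ∨ x3 ∨ x1 ∨ ¬x2 ∨ ¬x3) ∧ (x2 ∨ ¬x2 ∨ ¬x3) ∧ (¬x3 ∨ ¬x2 ∨ ¬x3) ∧ (¬x4 ∨ ¬x2 ∨ ¬x3)   [distribute ∨ over ∧]
≡ ¬x3 ∨ ¬x2   [simplify]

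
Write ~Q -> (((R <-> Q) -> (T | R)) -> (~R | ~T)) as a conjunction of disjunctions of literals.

Q | ~R | ~T

~Q -> (((R <-> Q) -> (T | R)) -> (~R | ~T))
= ~~Q | (((R <-> Q) -> (T | R)) -> (~R | ~T))   — eliminate ->
= ~~Q | ~((R <-> Q) -> (T | R)) | ~R | ~T   — eliminate ->
= ~~Q | ~(~(R <-> Q) | T | R) | ~R | ~T   — eliminate ->
= ~~Q | ~(~((R -> Q) & (Q -> R)) | T | R) | ~R | ~T   — eliminate <->
= ~~Q | ~(~((~R | Q) & (Q -> R)) | T | R) | ~R | ~T   — eliminate ->
= ~~Q | ~(~((~R | Q) & (~Q | R)) | T | R) | ~R | ~T   — eliminate ->
= Q | ~(~((~R | Q) & (~Q | R)) | T | R) | ~R | ~T   — double negation
= Q | (~~((~R | Q) & (~Q | R)) & ~T & ~R) | ~R | ~T   — De Morgan
= Q | ((~R | Q) & (~Q | R) & ~T & ~R) | ~R | ~T   — double negation
= (Q | ~R | Q | ~R | ~T) & (Q | ~Q | R | ~R | ~T) & (Q | ~T | ~R | ~T) & (Q | ~R | ~R | ~T)   — distribute | over &
= Q | ~R | ~T   — simplify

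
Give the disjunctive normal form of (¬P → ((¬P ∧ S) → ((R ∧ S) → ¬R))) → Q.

(¬P ∧ S ∧ R) ∨ Q

(¬P → ((¬P ∧ S) → ((R ∧ S) → ¬R))) → Q
⇔ ¬(¬P → ((¬P ∧ S) → ((R ∧ S) → ¬R))) ∨ Q
⇔ ¬(¬¬P ∨ ((¬P ∧ S) → ((R ∧ S) → ¬R))) ∨ Q
⇔ ¬(¬¬P ∨ ¬(¬P ∧ S) ∨ ((R ∧ S) → ¬R)) ∨ Q
⇔ ¬(¬¬P ∨ ¬(¬P ∧ S) ∨ ¬(R ∧ S) ∨ ¬R) ∨ Q
⇔ (¬¬¬P ∧ ¬¬(¬P ∧ S) ∧ ¬¬(R ∧ S) ∧ ¬¬R) ∨ Q
⇔ (¬P ∧ ¬¬(¬P ∧ S) ∧ ¬¬(R ∧ S) ∧ ¬¬R) ∨ Q
⇔ (¬P ∧ ¬P ∧ S ∧ ¬¬(R ∧ S) ∧ ¬¬R) ∨ Q
⇔ (¬P ∧ ¬P ∧ S ∧ R ∧ S ∧ ¬¬R) ∨ Q
⇔ (¬P ∧ ¬P ∧ S ∧ R ∧ S ∧ R) ∨ Q
⇔ (¬P ∧ S ∧ R) ∨ Q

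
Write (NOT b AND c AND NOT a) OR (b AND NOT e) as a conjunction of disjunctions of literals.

(NOT b AND c AND NOT a) OR (b AND NOT e)
≡ (NOT b OR b) AND (NOT b OR NOT e) AND (c OR b) AND (c OR NOT e) AND (NOT a OR b) AND (NOT a OR NOT e)   — distribute OR over AND
≡ (NOT b OR NOT e) AND (c OR b) AND (c OR NOT e) AND (NOT a OR b) AND (NOT a OR NOT e)   — simplify

(NOT b OR NOT e) AND (c OR b) AND (c OR NOT e) AND (NOT a OR b) AND (NOT a OR NOT e)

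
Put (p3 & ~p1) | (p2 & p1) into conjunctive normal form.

(p3 | p2) & (p3 | p1) & (~p1 | p2)

(p3 & ~p1) | (p2 & p1)
≡ (p3 | p2) & (p3 | p1) & (~p1 | p2) & (~p1 | p1)   — distribute | over &
≡ (p3 | p2) & (p3 | p1) & (~p1 | p2)   — simplify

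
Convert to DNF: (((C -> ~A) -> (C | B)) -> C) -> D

(((C -> ~A) -> (C | B)) -> C) -> D
= ~(((C -> ~A) -> (C | B)) -> C) | D   [eliminate ->]
= ~(~((C -> ~A) -> (C | B)) | C) | D   [eliminate ->]
= ~(~(~(C -> ~A) | C | B) | C) | D   [eliminate ->]
= ~(~(~(~C | ~A) | C | B) | C) | D   [eliminate ->]
= (~~(~(~C | ~A) | C | B) & ~C) | D   [De Morgan]
= ((~(~C | ~A) | C | B) & ~C) | D   [double negation]
= (((~~C & ~~A) | C | B) & ~C) | D   [De Morgan]
= (((C & ~~A) | C | B) & ~C) | D   [double negation]
= (((C & A) | C | B) & ~C) | D   [double negation]
= (C & A & ~C) | (C & ~C) | (B & ~C) | D   [distribute & over |]
= (B & ~C) | D   [simplify]

(B & ~C) | D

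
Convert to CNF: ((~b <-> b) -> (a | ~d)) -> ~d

(b | ~d) & (~b | ~d) & (~a | ~d)

((~b <-> b) -> (a | ~d)) -> ~d
≡ ~((~b <-> b) -> (a | ~d)) | ~d   [eliminate ->]
≡ ~(~(~b <-> b) | a | ~d) | ~d   [eliminate ->]
≡ ~(~((~b -> b) & (b -> ~b)) | a | ~d) | ~d   [eliminate <->]
≡ ~(~((~~b | b) & (b -> ~b)) | a | ~d) | ~d   [eliminate ->]
≡ ~(~((~~b | b) & (~b | ~b)) | a | ~d) | ~d   [eliminate ->]
≡ (~~((~~b | b) & (~b | ~b)) & ~a & ~~d) | ~d   [De Morgan]
≡ ((~~b | b) & (~b | ~b) & ~a & ~~d) | ~d   [double negation]
≡ ((b | b) & (~b | ~b) & ~a & ~~d) | ~d   [double negation]
≡ ((b | b) & (~b | ~b) & ~a & d) | ~d   [double negation]
≡ (b | b | ~d) & (~b | ~b | ~d) & (~a | ~d) & (d | ~d)   [distribute | over &]
≡ (b | ~d) & (~b | ~d) & (~a | ~d)   [simplify]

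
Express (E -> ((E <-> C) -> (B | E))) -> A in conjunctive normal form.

(E -> ((E <-> C) -> (B | E))) -> A
≡ ~(E -> ((E <-> C) -> (B | E))) | A   (eliminate ->)
≡ ~(~E | ((E <-> C) -> (B | E))) | A   (eliminate ->)
≡ ~(~E | ~(E <-> C) | B | E) | A   (eliminate ->)
≡ ~(~E | ~((E -> C) & (C -> E)) | B | E) | A   (eliminate <->)
≡ ~(~E | ~((~E | C) & (C -> E)) | B | E) | A   (eliminate ->)
≡ ~(~E | ~((~E | C) & (~C | E)) | B | E) | A   (eliminate ->)
≡ (~~E & ~~((~E | C) & (~C | E)) & ~B & ~E) | A   (De Morgan)
≡ (E & ~~((~E | C) & (~C | E)) & ~B & ~E) | A   (double negation)
≡ (E & (~E | C) & (~C | E) & ~B & ~E) | A   (double negation)
≡ (E | A) & (~E | C | A) & (~C | E | A) & (~B | A) & (~E | A)   (distribute | over &)
≡ (E | A) & (~B | A) & (~E | A)   (simplify)

(E | A) & (~B | A) & (~E | A)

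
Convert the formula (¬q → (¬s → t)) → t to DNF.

(¬q → (¬s → t)) → t
= ¬(¬q → (¬s → t)) ∨ t   [eliminate →]
= ¬(¬¬q ∨ (¬s → t)) ∨ t   [eliminate →]
= ¬(¬¬q ∨ ¬¬s ∨ t) ∨ t   [eliminate →]
= (¬¬¬q ∧ ¬¬¬s ∧ ¬t) ∨ t   [De Morgan]
= (¬q ∧ ¬¬¬s ∧ ¬t) ∨ t   [double negation]
= (¬q ∧ ¬s ∧ ¬t) ∨ t   [double negation]

(¬q ∧ ¬s ∧ ¬t) ∨ t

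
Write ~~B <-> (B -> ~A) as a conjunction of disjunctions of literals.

(~B | ~A) & B

~~B <-> (B -> ~A)
⇔ (~~B -> (B -> ~A)) & ((B -> ~A) -> ~~B)   [eliminate <->]
⇔ (~~~B | (B -> ~A)) & ((B -> ~A) -> ~~B)   [eliminate ->]
⇔ (~~~B | ~B | ~A) & ((B -> ~A) -> ~~B)   [eliminate ->]
⇔ (~~~B | ~B | ~A) & (~(B -> ~A) | ~~B)   [eliminate ->]
⇔ (~~~B | ~B | ~A) & (~(~B | ~A) | ~~B)   [eliminate ->]
⇔ (~B | ~B | ~A) & (~(~B | ~A) | ~~B)   [double negation]
⇔ (~B | ~B | ~A) & ((~~B & ~~A) | ~~B)   [De Morgan]
⇔ (~B | ~B | ~A) & ((B & ~~A) | ~~B)   [double negation]
⇔ (~B | ~B | ~A) & ((B & A) | ~~B)   [double negation]
⇔ (~B | ~B | ~A) & ((B & A) | B)   [double negation]
⇔ (~B | ~B | ~A) & (B | B) & (A | B)   [distribute | over &]
⇔ (~B | ~A) & B   [simplify]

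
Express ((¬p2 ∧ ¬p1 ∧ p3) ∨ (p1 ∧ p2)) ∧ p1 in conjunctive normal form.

(¬p1 ∨ p2) ∧ (p3 ∨ p2) ∧ p1

((¬p2 ∧ ¬p1 ∧ p3) ∨ (p1 ∧ p2)) ∧ p1
≡ (¬p2 ∨ p1) ∧ (¬p2 ∨ p2) ∧ (¬p1 ∨ p1) ∧ (¬p1 ∨ p2) ∧ (p3 ∨ p1) ∧ (p3 ∨ p2) ∧ p1   [distribute ∨ over ∧]
≡ (¬p1 ∨ p2) ∧ (p3 ∨ p2) ∧ p1   [simplify]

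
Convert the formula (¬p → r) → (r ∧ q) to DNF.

(¬p ∧ ¬r) ∨ (r ∧ q)

(¬p → r) → (r ∧ q)
≡ ¬(¬p → r) ∨ (r ∧ q)
≡ ¬(¬¬p ∨ r) ∨ (r ∧ q)
≡ (¬¬¬p ∧ ¬r) ∨ (r ∧ q)
≡ (¬p ∧ ¬r) ∨ (r ∧ q)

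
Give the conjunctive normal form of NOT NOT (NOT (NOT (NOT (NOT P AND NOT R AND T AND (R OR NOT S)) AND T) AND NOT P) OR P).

NOT NOT (NOT (NOT (NOT (NOT P AND NOT R AND T AND (R OR NOT S)) AND T) AND NOT P) OR P)
⇔ NOT (NOT (NOT (NOT P AND NOT R AND T AND (R OR NOT S)) AND T) AND NOT P) OR P   [double negation]
⇔ NOT NOT (NOT (NOT P AND NOT R AND T AND (R OR NOT S)) AND T) OR NOT NOT P OR P   [De Morgan]
⇔ (NOT (NOT P AND NOT R AND T AND (R OR NOT S)) AND T) OR NOT NOT P OR P   [double negation]
⇔ ((NOT NOT P OR NOT NOT R OR NOT T OR NOT (R OR NOT S)) AND T) OR NOT NOT P OR P   [De Morgan]
⇔ ((P OR NOT NOT R OR NOT T OR NOT (R OR NOT S)) AND T) OR NOT NOT P OR P   [double negation]
⇔ ((P OR R OR NOT T OR NOT (R OR NOT S)) AND T) OR NOT NOT P OR P   [double negation]
⇔ ((P OR R OR NOT T OR (NOT R AND NOT NOT S)) AND T) OR NOT NOT P OR P   [De Morgan]
⇔ ((P OR R OR NOT T OR (NOT R AND S)) AND T) OR NOT NOT P OR P   [double negation]
⇔ ((P OR R OR NOT T OR (NOT R AND S)) AND T) OR P OR P   [double negation]
⇔ (P OR R OR NOT T OR NOT R OR P OR P) AND (P OR R OR NOT T OR S OR P OR P) AND (T OR P OR P)   [distribute OR over AND]
⇔ (P OR R OR NOT T OR S) AND (T OR P)   [simplify]

(P OR R OR NOT T OR S) AND (T OR P)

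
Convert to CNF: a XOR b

(a OR b) AND (NOT a OR NOT b)

a XOR b
⇔ (a OR b) AND NOT (a AND b)   (expand XOR)
⇔ (a OR b) AND (NOT a OR NOT b)   (De Morgan)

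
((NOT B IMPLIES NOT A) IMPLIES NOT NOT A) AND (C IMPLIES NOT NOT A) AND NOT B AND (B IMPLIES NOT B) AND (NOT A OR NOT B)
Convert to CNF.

((NOT B IMPLIES NOT A) IMPLIES NOT NOT A) AND (C IMPLIES NOT NOT A) AND NOT B AND (B IMPLIES NOT B) AND (NOT A OR NOT B)
≡ (NOT (NOT B IMPLIES NOT A) OR NOT NOT A) AND (C IMPLIES NOT NOT A) AND NOT B AND (B IMPLIES NOT B) AND (NOT A OR NOT B)   — eliminate IMPLIES
≡ (NOT (NOT NOT B OR NOT A) OR NOT NOT A) AND (C IMPLIES NOT NOT A) AND NOT B AND (B IMPLIES NOT B) AND (NOT A OR NOT B)   — eliminate IMPLIES
≡ (NOT (NOT NOT B OR NOT A) OR NOT NOT A) AND (NOT C OR NOT NOT A) AND NOT B AND (B IMPLIES NOT B) AND (NOT A OR NOT B)   — eliminate IMPLIES
≡ (NOT (NOT NOT B OR NOT A) OR NOT NOT A) AND (NOT C OR NOT NOT A) AND NOT B AND (NOT B OR NOT B) AND (NOT A OR NOT B)   — eliminate IMPLIES
≡ ((NOT NOT NOT B AND NOT NOT A) OR NOT NOT A) AND (NOT C OR NOT NOT A) AND NOT B AND (NOT B OR NOT B) AND (NOT A OR NOT B)   — De Morgan
≡ ((NOT B AND NOT NOT A) OR NOT NOT A) AND (NOT C OR NOT NOT A) AND NOT B AND (NOT B OR NOT B) AND (NOT A OR NOT B)   — double negation
≡ ((NOT B AND A) OR NOT NOT A) AND (NOT C OR NOT NOT A) AND NOT B AND (NOT B OR NOT B) AND (NOT A OR NOT B)   — double negation
≡ ((NOT B AND A) OR A) AND (NOT C OR NOT NOT A) AND NOT B AND (NOT B OR NOT B) AND (NOT A OR NOT B)   — double negation
≡ ((NOT B AND A) OR A) AND (NOT C OR A) AND NOT B AND (NOT B OR NOT B) AND (NOT A OR NOT B)   — double negation
≡ (NOT B OR A) AND (A OR A) AND (NOT C OR A) AND NOT B AND (NOT B OR NOT B) AND (NOT A OR NOT B)   — distribute OR over AND
≡ A AND NOT B   — simplify

A AND NOT B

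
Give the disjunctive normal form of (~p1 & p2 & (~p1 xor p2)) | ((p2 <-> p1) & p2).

p1 & p2

(~p1 & p2 & (~p1 xor p2)) | ((p2 <-> p1) & p2)
≡ (~p1 & p2 & ((~p1 & ~p2) | (~~p1 & p2))) | ((p2 <-> p1) & p2)   [expand xor]
≡ (~p1 & p2 & ((~p1 & ~p2) | (~~p1 & p2))) | ((p2 -> p1) & (p1 -> p2) & p2)   [eliminate <->]
≡ (~p1 & p2 & ((~p1 & ~p2) | (~~p1 & p2))) | ((~p2 | p1) & (p1 -> p2) & p2)   [eliminate ->]
≡ (~p1 & p2 & ((~p1 & ~p2) | (~~p1 & p2))) | ((~p2 | p1) & (~p1 | p2) & p2)   [eliminate ->]
≡ (~p1 & p2 & ((~p1 & ~p2) | (p1 & p2))) | ((~p2 | p1) & (~p1 | p2) & p2)   [double negation]
≡ (~p1 & p2 & ~p1 & ~p2) | (~p1 & p2 & p1 & p2) | (~p2 & ~p1 & p2) | (~p2 & p2 & p2) | (p1 & ~p1 & p2) | (p1 & p2 & p2)   [distribute & over |]
≡ p1 & p2   [simplify]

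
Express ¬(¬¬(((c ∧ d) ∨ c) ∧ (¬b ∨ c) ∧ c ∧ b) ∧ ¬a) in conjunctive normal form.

¬(¬¬(((c ∧ d) ∨ c) ∧ (¬b ∨ c) ∧ c ∧ b) ∧ ¬a)
≡ ¬¬¬(((c ∧ d) ∨ c) ∧ (¬b ∨ c) ∧ c ∧ b) ∨ ¬¬a   [De Morgan]
≡ ¬(((c ∧ d) ∨ c) ∧ (¬b ∨ c) ∧ c ∧ b) ∨ ¬¬a   [double negation]
≡ ¬((c ∧ d) ∨ c) ∨ ¬(¬b ∨ c) ∨ ¬c ∨ ¬b ∨ ¬¬a   [De Morgan]
≡ (¬(c ∧ d) ∧ ¬c) ∨ ¬(¬b ∨ c) ∨ ¬c ∨ ¬b ∨ ¬¬a   [De Morgan]
≡ ((¬c ∨ ¬d) ∧ ¬c) ∨ ¬(¬b ∨ c) ∨ ¬c ∨ ¬b ∨ ¬¬a   [De Morgan]
≡ ((¬c ∨ ¬d) ∧ ¬c) ∨ (¬¬b ∧ ¬c) ∨ ¬c ∨ ¬b ∨ ¬¬a   [De Morgan]
≡ ((¬c ∨ ¬d) ∧ ¬c) ∨ (b ∧ ¬c) ∨ ¬c ∨ ¬b ∨ ¬¬a   [double negation]
≡ ((¬c ∨ ¬d) ∧ ¬c) ∨ (b ∧ ¬c) ∨ ¬c ∨ ¬b ∨ a   [double negation]
≡ (¬c ∨ ¬d ∨ b ∨ ¬c ∨ ¬b ∨ a) ∧ (¬c ∨ ¬d ∨ ¬c ∨ ¬c ∨ ¬b ∨ a) ∧ (¬c ∨ b ∨ ¬c ∨ ¬b ∨ a) ∧ (¬c ∨ ¬c ∨ ¬c ∨ ¬b ∨ a)   [distribute ∨ over ∧]
≡ ¬c ∨ ¬b ∨ a   [simplify]

¬c ∨ ¬b ∨ a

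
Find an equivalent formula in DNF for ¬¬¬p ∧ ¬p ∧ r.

¬p ∧ r

¬¬¬p ∧ ¬p ∧ r
⇔ ¬p ∧ ¬p ∧ r
⇔ ¬p ∧ r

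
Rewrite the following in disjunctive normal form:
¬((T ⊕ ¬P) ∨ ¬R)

(¬T ∧ P ∧ R) ∨ (¬P ∧ T ∧ R)

¬((T ⊕ ¬P) ∨ ¬R)
≡ ¬((T ∧ ¬¬P) ∨ (¬T ∧ ¬P) ∨ ¬R)   [expand ⊕]
≡ ¬(T ∧ ¬¬P) ∧ ¬(¬T ∧ ¬P) ∧ ¬¬R   [De Morgan]
≡ (¬T ∨ ¬¬¬P) ∧ ¬(¬T ∧ ¬P) ∧ ¬¬R   [De Morgan]
≡ (¬T ∨ ¬P) ∧ ¬(¬T ∧ ¬P) ∧ ¬¬R   [double negation]
≡ (¬T ∨ ¬P) ∧ (¬¬T ∨ ¬¬P) ∧ ¬¬R   [De Morgan]
≡ (¬T ∨ ¬P) ∧ (T ∨ ¬¬P) ∧ ¬¬R   [double negation]
≡ (¬T ∨ ¬P) ∧ (T ∨ P) ∧ ¬¬R   [double negation]
≡ (¬T ∨ ¬P) ∧ (T ∨ P) ∧ R   [double negation]
≡ (¬T ∧ T ∧ R) ∨ (¬T ∧ P ∧ R) ∨ (¬P ∧ T ∧ R) ∨ (¬P ∧ P ∧ R)   [distribute ∧ over ∨]
≡ (¬T ∧ P ∧ R) ∨ (¬P ∧ T ∧ R)   [simplify]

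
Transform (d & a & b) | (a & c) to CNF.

(d | c) & a & (b | c)

(d & a & b) | (a & c)
⇔ (d | a) & (d | c) & (a | a) & (a | c) & (b | a) & (b | c)   — distribute | over &
⇔ (d | c) & a & (b | c)   — simplify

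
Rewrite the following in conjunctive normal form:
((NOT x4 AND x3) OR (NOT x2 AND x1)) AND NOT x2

(NOT x4 OR x1) AND (x3 OR x1) AND NOT x2

((NOT x4 AND x3) OR (NOT x2 AND x1)) AND NOT x2
= (NOT x4 OR NOT x2) AND (NOT x4 OR x1) AND (x3 OR NOT x2) AND (x3 OR x1) AND NOT x2   (distribute OR over AND)
= (NOT x4 OR x1) AND (x3 OR x1) AND NOT x2   (simplify)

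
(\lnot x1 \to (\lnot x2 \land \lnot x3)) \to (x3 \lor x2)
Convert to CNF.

x2 \lor x3

(\lnot x1 \to (\lnot x2 \land \lnot x3)) \to (x3 \lor x2)
= \lnot (\lnot x1 \to (\lnot x2 \land \lnot x3)) \lor x3 \lor x2
= \lnot (\lnot \lnot x1 \lor (\lnot x2 \land \lnot x3)) \lor x3 \lor x2
= (\lnot \lnot \lnot x1 \land \lnot (\lnot x2 \land \lnot x3)) \lor x3 \lor x2
= (\lnot x1 \land \lnot (\lnot x2 \land \lnot x3)) \lor x3 \lor x2
= (\lnot x1 \land (\lnot \lnot x2 \lor \lnot \lnot x3)) \lor x3 \lor x2
= (\lnot x1 \land (x2 \lor \lnot \lnot x3)) \lor x3 \lor x2
= (\lnot x1 \land (x2 \lor x3)) \lor x3 \lor x2
= (\lnot x1 \lor x3 \lor x2) \land (x2 \lor x3 \lor x3 \lor x2)
= x2 \lor x3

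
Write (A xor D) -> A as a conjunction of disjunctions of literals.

(A xor D) -> A
≡ ~(A xor D) | A   [eliminate ->]
≡ ~((A | D) & ~(A & D)) | A   [expand xor]
≡ ~(A | D) | ~~(A & D) | A   [De Morgan]
≡ (~A & ~D) | ~~(A & D) | A   [De Morgan]
≡ (~A & ~D) | (A & D) | A   [double negation]
≡ (~A | A | A) & (~A | D | A) & (~D | A | A) & (~D | D | A)   [distribute | over &]
≡ ~D | A   [simplify]

~D | A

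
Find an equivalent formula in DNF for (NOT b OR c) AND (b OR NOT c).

(NOT b OR c) AND (b OR NOT c)
≡ (NOT b AND b) OR (NOT b AND NOT c) OR (c AND b) OR (c AND NOT c)   [distribute AND over OR]
≡ (NOT b AND NOT c) OR (c AND b)   [simplify]

(NOT b AND NOT c) OR (c AND b)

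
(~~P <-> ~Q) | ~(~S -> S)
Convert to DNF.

(~~P <-> ~Q) | ~(~S -> S)
= ((~~P -> ~Q) & (~Q -> ~~P)) | ~(~S -> S)   — eliminate <->
= ((~~~P | ~Q) & (~Q -> ~~P)) | ~(~S -> S)   — eliminate ->
= ((~~~P | ~Q) & (~~Q | ~~P)) | ~(~S -> S)   — eliminate ->
= ((~~~P | ~Q) & (~~Q | ~~P)) | ~(~~S | S)   — eliminate ->
= ((~P | ~Q) & (~~Q | ~~P)) | ~(~~S | S)   — double negation
= ((~P | ~Q) & (Q | ~~P)) | ~(~~S | S)   — double negation
= ((~P | ~Q) & (Q | P)) | ~(~~S | S)   — double negation
= ((~P | ~Q) & (Q | P)) | (~~~S & ~S)   — De Morgan
= ((~P | ~Q) & (Q | P)) | (~S & ~S)   — double negation
= (~P & Q) | (~P & P) | (~Q & Q) | (~Q & P) | (~S & ~S)   — distribute & over |
= (~P & Q) | (~Q & P) | ~S   — simplify

(~P & Q) | (~Q & P) | ~S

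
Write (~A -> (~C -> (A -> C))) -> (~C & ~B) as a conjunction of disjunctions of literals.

(~A | ~B) & ~C & (A | ~B)

(~A -> (~C -> (A -> C))) -> (~C & ~B)
≡ ~(~A -> (~C -> (A -> C))) | (~C & ~B)   (eliminate ->)
≡ ~(~~A | (~C -> (A -> C))) | (~C & ~B)   (eliminate ->)
≡ ~(~~A | ~~C | (A -> C)) | (~C & ~B)   (eliminate ->)
≡ ~(~~A | ~~C | ~A | C) | (~C & ~B)   (eliminate ->)
≡ (~~~A & ~~~C & ~~A & ~C) | (~C & ~B)   (De Morgan)
≡ (~A & ~~~C & ~~A & ~C) | (~C & ~B)   (double negation)
≡ (~A & ~C & ~~A & ~C) | (~C & ~B)   (double negation)
≡ (~A & ~C & A & ~C) | (~C & ~B)   (double negation)
≡ (~A | ~C) & (~A | ~B) & (~C | ~C) & (~C | ~B) & (A | ~C) & (A | ~B) & (~C | ~C) & (~C | ~B)   (distribute | over &)
≡ (~A | ~B) & ~C & (A | ~B)   (simplify)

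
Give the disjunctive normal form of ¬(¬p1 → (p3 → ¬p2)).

¬(¬p1 → (p3 → ¬p2))
≡ ¬(¬¬p1 ∨ (p3 → ¬p2))   (eliminate →)
≡ ¬(¬¬p1 ∨ ¬p3 ∨ ¬p2)   (eliminate →)
≡ ¬¬¬p1 ∧ ¬¬p3 ∧ ¬¬p2   (De Morgan)
≡ ¬p1 ∧ ¬¬p3 ∧ ¬¬p2   (double negation)
≡ ¬p1 ∧ p3 ∧ ¬¬p2   (double negation)
≡ ¬p1 ∧ p3 ∧ p2   (double negation)

¬p1 ∧ p3 ∧ p2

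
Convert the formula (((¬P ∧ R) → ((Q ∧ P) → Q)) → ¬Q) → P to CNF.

Q ∨ P

(((¬P ∧ R) → ((Q ∧ P) → Q)) → ¬Q) → P
= ¬(((¬P ∧ R) → ((Q ∧ P) → Q)) → ¬Q) ∨ P   (eliminate →)
= ¬(¬((¬P ∧ R) → ((Q ∧ P) → Q)) ∨ ¬Q) ∨ P   (eliminate →)
= ¬(¬(¬(¬P ∧ R) ∨ ((Q ∧ P) → Q)) ∨ ¬Q) ∨ P   (eliminate →)
= ¬(¬(¬(¬P ∧ R) ∨ ¬(Q ∧ P) ∨ Q) ∨ ¬Q) ∨ P   (eliminate →)
= (¬¬(¬(¬P ∧ R) ∨ ¬(Q ∧ P) ∨ Q) ∧ ¬¬Q) ∨ P   (De Morgan)
= ((¬(¬P ∧ R) ∨ ¬(Q ∧ P) ∨ Q) ∧ ¬¬Q) ∨ P   (double negation)
= ((¬¬P ∨ ¬R ∨ ¬(Q ∧ P) ∨ Q) ∧ ¬¬Q) ∨ P   (De Morgan)
= ((P ∨ ¬R ∨ ¬(Q ∧ P) ∨ Q) ∧ ¬¬Q) ∨ P   (double negation)
= ((P ∨ ¬R ∨ ¬Q ∨ ¬P ∨ Q) ∧ ¬¬Q) ∨ P   (De Morgan)
= ((P ∨ ¬R ∨ ¬Q ∨ ¬P ∨ Q) ∧ Q) ∨ P   (double negation)
= (P ∨ ¬R ∨ ¬Q ∨ ¬P ∨ Q ∨ P) ∧ (Q ∨ P)   (distribute ∨ over ∧)
= Q ∨ P   (simplify)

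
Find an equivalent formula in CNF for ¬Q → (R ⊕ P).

(Q ∨ R ∨ P) ∧ (Q ∨ ¬R ∨ ¬P)

¬Q → (R ⊕ P)
≡ ¬¬Q ∨ (R ⊕ P)   [eliminate →]
≡ ¬¬Q ∨ ((R ∨ P) ∧ ¬(R ∧ P))   [expand ⊕]
≡ Q ∨ ((R ∨ P) ∧ ¬(R ∧ P))   [double negation]
≡ Q ∨ ((R ∨ P) ∧ (¬R ∨ ¬P))   [De Morgan]
≡ (Q ∨ R ∨ P) ∧ (Q ∨ ¬R ∨ ¬P)   [distribute ∨ over ∧]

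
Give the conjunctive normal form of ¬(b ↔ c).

¬(b ↔ c)
≡ ¬((b → c) ∧ (c → b))   (eliminate ↔)
≡ ¬((¬b ∨ c) ∧ (c → b))   (eliminate →)
≡ ¬((¬b ∨ c) ∧ (¬c ∨ b))   (eliminate →)
≡ ¬(¬b ∨ c) ∨ ¬(¬c ∨ b)   (De Morgan)
≡ (¬¬b ∧ ¬c) ∨ ¬(¬c ∨ b)   (De Morgan)
≡ (b ∧ ¬c) ∨ ¬(¬c ∨ b)   (double negation)
≡ (b ∧ ¬c) ∨ (¬¬c ∧ ¬b)   (De Morgan)
≡ (b ∧ ¬c) ∨ (c ∧ ¬b)   (double negation)
≡ (b ∨ c) ∧ (b ∨ ¬b) ∧ (¬c ∨ c) ∧ (¬c ∨ ¬b)   (distribute ∨ over ∧)
≡ (b ∨ c) ∧ (¬c ∨ ¬b)   (simplify)

(b ∨ c) ∧ (¬c ∨ ¬b)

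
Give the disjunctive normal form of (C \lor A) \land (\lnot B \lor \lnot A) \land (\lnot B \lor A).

(C \lor A) \land (\lnot B \lor \lnot A) \land (\lnot B \lor A)
⇔ (C \land \lnot B \land \lnot B) \lor (C \land \lnot B \land A) \lor (C \land \lnot A \land \lnot B) \lor (C \land \lnot A \land A) \lor (A \land \lnot B \land \lnot B) \lor (A \land \lnot B \land A) \lor (A \land \lnot A \land \lnot B) \lor (A \land \lnot A \land A)   [distribute \land over \lor]
⇔ (C \land \lnot B) \lor (A \land \lnot B)   [simplify]

(C \land \lnot B) \lor (A \land \lnot B)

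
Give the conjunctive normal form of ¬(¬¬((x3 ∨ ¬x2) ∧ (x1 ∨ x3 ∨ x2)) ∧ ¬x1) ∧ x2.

¬(¬¬((x3 ∨ ¬x2) ∧ (x1 ∨ x3 ∨ x2)) ∧ ¬x1) ∧ x2
≡ (¬¬¬((x3 ∨ ¬x2) ∧ (x1 ∨ x3 ∨ x2)) ∨ ¬¬x1) ∧ x2   [De Morgan]
≡ (¬((x3 ∨ ¬x2) ∧ (x1 ∨ x3 ∨ x2)) ∨ ¬¬x1) ∧ x2   [double negation]
≡ (¬(x3 ∨ ¬x2) ∨ ¬(x1 ∨ x3 ∨ x2) ∨ ¬¬x1) ∧ x2   [De Morgan]
≡ ((¬x3 ∧ ¬¬x2) ∨ ¬(x1 ∨ x3 ∨ x2) ∨ ¬¬x1) ∧ x2   [De Morgan]
≡ ((¬x3 ∧ x2) ∨ ¬(x1 ∨ x3 ∨ x2) ∨ ¬¬x1) ∧ x2   [double negation]
≡ ((¬x3 ∧ x2) ∨ (¬x1 ∧ ¬x3 ∧ ¬x2) ∨ ¬¬x1) ∧ x2   [De Morgan]
≡ ((¬x3 ∧ x2) ∨ (¬x1 ∧ ¬x3 ∧ ¬x2) ∨ x1) ∧ x2   [double negation]
≡ (¬x3 ∨ ¬x1 ∨ x1) ∧ (¬x3 ∨ ¬x3 ∨ x1) ∧ (¬x3 ∨ ¬x2 ∨ x1) ∧ (x2 ∨ ¬x1 ∨ x1) ∧ (x2 ∨ ¬x3 ∨ x1) ∧ (x2 ∨ ¬x2 ∨ x1) ∧ x2   [distribute ∨ over ∧]
≡ (¬x3 ∨ x1) ∧ x2   [simplify]

(¬x3 ∨ x1) ∧ x2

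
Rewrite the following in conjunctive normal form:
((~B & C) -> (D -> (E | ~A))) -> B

((~B & C) -> (D -> (E | ~A))) -> B
⇔ ~((~B & C) -> (D -> (E | ~A))) | B   [eliminate ->]
⇔ ~(~(~B & C) | (D -> (E | ~A))) | B   [eliminate ->]
⇔ ~(~(~B & C) | ~D | E | ~A) | B   [eliminate ->]
⇔ (~~(~B & C) & ~~D & ~E & ~~A) | B   [De Morgan]
⇔ (~B & C & ~~D & ~E & ~~A) | B   [double negation]
⇔ (~B & C & D & ~E & ~~A) | B   [double negation]
⇔ (~B & C & D & ~E & A) | B   [double negation]
⇔ (~B | B) & (C | B) & (D | B) & (~E | B) & (A | B)   [distribute | over &]
⇔ (C | B) & (D | B) & (~E | B) & (A | B)   [simplify]

(C | B) & (D | B) & (~E | B) & (A | B)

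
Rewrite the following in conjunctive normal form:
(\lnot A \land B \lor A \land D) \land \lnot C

(\lnot A \land B \lor A \land D) \land \lnot C
= (\lnot A \lor A) \land (\lnot A \lor D) \land (B \lor A) \land (B \lor D) \land \lnot C   — distribute \lor over \land
= (\lnot A \lor D) \land (B \lor A) \land (B \lor D) \land \lnot C   — simplify

(\lnot A \lor D) \land (B \lor A) \land (B \lor D) \land \lnot C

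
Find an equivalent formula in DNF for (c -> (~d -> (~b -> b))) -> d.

(c & ~d & ~b) | d

(c -> (~d -> (~b -> b))) -> d
≡ ~(c -> (~d -> (~b -> b))) | d   [eliminate ->]
≡ ~(~c | (~d -> (~b -> b))) | d   [eliminate ->]
≡ ~(~c | ~~d | (~b -> b)) | d   [eliminate ->]
≡ ~(~c | ~~d | ~~b | b) | d   [eliminate ->]
≡ (~~c & ~~~d & ~~~b & ~b) | d   [De Morgan]
≡ (c & ~~~d & ~~~b & ~b) | d   [double negation]
≡ (c & ~d & ~~~b & ~b) | d   [double negation]
≡ (c & ~d & ~b & ~b) | d   [double negation]
≡ (c & ~d & ~b) | d   [simplify]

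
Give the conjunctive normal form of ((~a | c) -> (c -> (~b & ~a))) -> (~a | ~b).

~a | c | ~b

((~a | c) -> (c -> (~b & ~a))) -> (~a | ~b)
≡ ~((~a | c) -> (c -> (~b & ~a))) | ~a | ~b   [eliminate ->]
≡ ~(~(~a | c) | (c -> (~b & ~a))) | ~a | ~b   [eliminate ->]
≡ ~(~(~a | c) | ~c | (~b & ~a)) | ~a | ~b   [eliminate ->]
≡ (~~(~a | c) & ~~c & ~(~b & ~a)) | ~a | ~b   [De Morgan]
≡ ((~a | c) & ~~c & ~(~b & ~a)) | ~a | ~b   [double negation]
≡ ((~a | c) & c & ~(~b & ~a)) | ~a | ~b   [double negation]
≡ ((~a | c) & c & (~~b | ~~a)) | ~a | ~b   [De Morgan]
≡ ((~a | c) & c & (b | ~~a)) | ~a | ~b   [double negation]
≡ ((~a | c) & c & (b | a)) | ~a | ~b   [double negation]
≡ (~a | c | ~a | ~b) & (c | ~a | ~b) & (b | a | ~a | ~b)   [distribute | over &]
≡ ~a | c | ~b   [simplify]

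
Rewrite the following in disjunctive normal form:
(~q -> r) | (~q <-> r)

q | r

(~q -> r) | (~q <-> r)
= ~~q | r | (~q <-> r)   [eliminate ->]
= ~~q | r | ((~q -> r) & (r -> ~q))   [eliminate <->]
= ~~q | r | ((~~q | r) & (r -> ~q))   [eliminate ->]
= ~~q | r | ((~~q | r) & (~r | ~q))   [eliminate ->]
= q | r | ((~~q | r) & (~r | ~q))   [double negation]
= q | r | ((q | r) & (~r | ~q))   [double negation]
= q | r | (q & ~r) | (q & ~q) | (r & ~r) | (r & ~q)   [distribute & over |]
= q | r   [simplify]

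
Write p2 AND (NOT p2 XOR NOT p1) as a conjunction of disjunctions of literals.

p2 AND (NOT p2 XOR NOT p1)
≡ p2 AND (NOT p2 OR NOT p1) AND NOT (NOT p2 AND NOT p1)   [expand XOR]
≡ p2 AND (NOT p2 OR NOT p1) AND (NOT NOT p2 OR NOT NOT p1)   [De Morgan]
≡ p2 AND (NOT p2 OR NOT p1) AND (p2 OR NOT NOT p1)   [double negation]
≡ p2 AND (NOT p2 OR NOT p1) AND (p2 OR p1)   [double negation]
≡ p2 AND (NOT p2 OR NOT p1)   [simplify]

p2 AND (NOT p2 OR NOT p1)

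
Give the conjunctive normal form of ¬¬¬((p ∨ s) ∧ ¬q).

¬¬¬((p ∨ s) ∧ ¬q)
≡ ¬((p ∨ s) ∧ ¬q)
≡ ¬(p ∨ s) ∨ ¬¬q
≡ ¬p ∧ ¬s ∨ ¬¬q
≡ ¬p ∧ ¬s ∨ q
≡ (¬p ∨ q) ∧ (¬s ∨ q)

(¬p ∨ q) ∧ (¬s ∨ q)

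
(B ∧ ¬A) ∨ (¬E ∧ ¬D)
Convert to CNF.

(B ∧ ¬A) ∨ (¬E ∧ ¬D)
≡ (B ∨ ¬E) ∧ (B ∨ ¬D) ∧ (¬A ∨ ¬E) ∧ (¬A ∨ ¬D)   [distribute ∨ over ∧]

(B ∨ ¬E) ∧ (B ∨ ¬D) ∧ (¬A ∨ ¬E) ∧ (¬A ∨ ¬D)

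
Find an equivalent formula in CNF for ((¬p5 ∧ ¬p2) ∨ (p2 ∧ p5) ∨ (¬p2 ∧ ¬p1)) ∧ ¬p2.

((¬p5 ∧ ¬p2) ∨ (p2 ∧ p5) ∨ (¬p2 ∧ ¬p1)) ∧ ¬p2
⇔ (¬p5 ∨ p2 ∨ ¬p2) ∧ (¬p5 ∨ p2 ∨ ¬p1) ∧ (¬p5 ∨ p5 ∨ ¬p2) ∧ (¬p5 ∨ p5 ∨ ¬p1) ∧ (¬p2 ∨ p2 ∨ ¬p2) ∧ (¬p2 ∨ p2 ∨ ¬p1) ∧ (¬p2 ∨ p5 ∨ ¬p2) ∧ (¬p2 ∨ p5 ∨ ¬p1) ∧ ¬p2   [distribute ∨ over ∧]
⇔ (¬p5 ∨ p2 ∨ ¬p1) ∧ ¬p2   [simplify]

(¬p5 ∨ p2 ∨ ¬p1) ∧ ¬p2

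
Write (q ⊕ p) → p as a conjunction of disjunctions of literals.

(q ⊕ p) → p
⇔ ¬(q ⊕ p) ∨ p   (eliminate →)
⇔ ¬((q ∨ p) ∧ ¬(q ∧ p)) ∨ p   (expand ⊕)
⇔ ¬(q ∨ p) ∨ ¬¬(q ∧ p) ∨ p   (De Morgan)
⇔ (¬q ∧ ¬p) ∨ ¬¬(q ∧ p) ∨ p   (De Morgan)
⇔ (¬q ∧ ¬p) ∨ (q ∧ p) ∨ p   (double negation)
⇔ (¬q ∨ q ∨ p) ∧ (¬q ∨ p ∨ p) ∧ (¬p ∨ q ∨ p) ∧ (¬p ∨ p ∨ p)   (distribute ∨ over ∧)
⇔ ¬q ∨ p   (simplify)

¬q ∨ p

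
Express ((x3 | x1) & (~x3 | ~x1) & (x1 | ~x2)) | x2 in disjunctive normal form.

((x3 | x1) & (~x3 | ~x1) & (x1 | ~x2)) | x2
≡ (x3 & ~x3 & x1) | (x3 & ~x3 & ~x2) | (x3 & ~x1 & x1) | (x3 & ~x1 & ~x2) | (x1 & ~x3 & x1) | (x1 & ~x3 & ~x2) | (x1 & ~x1 & x1) | (x1 & ~x1 & ~x2) | x2   (distribute & over |)
≡ (x3 & ~x1 & ~x2) | (x1 & ~x3) | x2   (simplify)

(x3 & ~x1 & ~x2) | (x1 & ~x3) | x2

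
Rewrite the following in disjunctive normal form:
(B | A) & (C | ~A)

(B & C) | (B & ~A) | (A & C)

(B | A) & (C | ~A)
= (B & C) | (B & ~A) | (A & C) | (A & ~A)   [distribute & over |]
= (B & C) | (B & ~A) | (A & C)   [simplify]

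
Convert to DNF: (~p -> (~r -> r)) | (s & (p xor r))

(~p -> (~r -> r)) | (s & (p xor r))
≡ ~~p | (~r -> r) | (s & (p xor r))   [eliminate ->]
≡ ~~p | ~~r | r | (s & (p xor r))   [eliminate ->]
≡ ~~p | ~~r | r | (s & ((p & ~r) | (~p & r)))   [expand xor]
≡ p | ~~r | r | (s & ((p & ~r) | (~p & r)))   [double negation]
≡ p | r | r | (s & ((p & ~r) | (~p & r)))   [double negation]
≡ p | r | r | (s & p & ~r) | (s & ~p & r)   [distribute & over |]
≡ p | r   [simplify]

p | r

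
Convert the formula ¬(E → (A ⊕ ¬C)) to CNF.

E ∧ (¬A ∨ ¬C) ∧ (C ∨ A)

¬(E → (A ⊕ ¬C))
≡ ¬(¬E ∨ (A ⊕ ¬C))   — eliminate →
≡ ¬(¬E ∨ ((A ∨ ¬C) ∧ ¬(A ∧ ¬C)))   — expand ⊕
≡ ¬¬E ∧ ¬((A ∨ ¬C) ∧ ¬(A ∧ ¬C))   — De Morgan
≡ E ∧ ¬((A ∨ ¬C) ∧ ¬(A ∧ ¬C))   — double negation
≡ E ∧ (¬(A ∨ ¬C) ∨ ¬¬(A ∧ ¬C))   — De Morgan
≡ E ∧ ((¬A ∧ ¬¬C) ∨ ¬¬(A ∧ ¬C))   — De Morgan
≡ E ∧ ((¬A ∧ C) ∨ ¬¬(A ∧ ¬C))   — double negation
≡ E ∧ ((¬A ∧ C) ∨ (A ∧ ¬C))   — double negation
≡ E ∧ (¬A ∨ A) ∧ (¬A ∨ ¬C) ∧ (C ∨ A) ∧ (C ∨ ¬C)   — distribute ∨ over ∧
≡ E ∧ (¬A ∨ ¬C) ∧ (C ∨ A)   — simplify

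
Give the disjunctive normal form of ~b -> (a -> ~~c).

~b -> (a -> ~~c)
⇔ ~~b | (a -> ~~c)   [eliminate ->]
⇔ ~~b | ~a | ~~c   [eliminate ->]
⇔ b | ~a | ~~c   [double negation]
⇔ b | ~a | c   [double negation]

b | ~a | c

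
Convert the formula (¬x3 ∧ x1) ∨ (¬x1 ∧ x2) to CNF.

(¬x3 ∨ ¬x1) ∧ (¬x3 ∨ x2) ∧ (x1 ∨ x2)

(¬x3 ∧ x1) ∨ (¬x1 ∧ x2)
≡ (¬x3 ∨ ¬x1) ∧ (¬x3 ∨ x2) ∧ (x1 ∨ ¬x1) ∧ (x1 ∨ x2)   [distribute ∨ over ∧]
≡ (¬x3 ∨ ¬x1) ∧ (¬x3 ∨ x2) ∧ (x1 ∨ x2)   [simplify]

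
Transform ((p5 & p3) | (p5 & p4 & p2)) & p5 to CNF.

((p5 & p3) | (p5 & p4 & p2)) & p5
⇔ (p5 | p5) & (p5 | p4) & (p5 | p2) & (p3 | p5) & (p3 | p4) & (p3 | p2) & p5   [distribute | over &]
⇔ p5 & (p3 | p4) & (p3 | p2)   [simplify]

p5 & (p3 | p4) & (p3 | p2)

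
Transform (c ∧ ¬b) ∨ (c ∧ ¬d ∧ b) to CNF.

c ∧ (¬b ∨ ¬d)

(c ∧ ¬b) ∨ (c ∧ ¬d ∧ b)
≡ (c ∨ c) ∧ (c ∨ ¬d) ∧ (c ∨ b) ∧ (¬b ∨ c) ∧ (¬b ∨ ¬d) ∧ (¬b ∨ b)   [distribute ∨ over ∧]
≡ c ∧ (¬b ∨ ¬d)   [simplify]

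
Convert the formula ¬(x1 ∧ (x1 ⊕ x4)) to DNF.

¬(x1 ∧ (x1 ⊕ x4))
≡ ¬(x1 ∧ ((x1 ∧ ¬x4) ∨ (¬x1 ∧ x4)))   [expand ⊕]
≡ ¬x1 ∨ ¬((x1 ∧ ¬x4) ∨ (¬x1 ∧ x4))   [De Morgan]
≡ ¬x1 ∨ (¬(x1 ∧ ¬x4) ∧ ¬(¬x1 ∧ x4))   [De Morgan]
≡ ¬x1 ∨ ((¬x1 ∨ ¬¬x4) ∧ ¬(¬x1 ∧ x4))   [De Morgan]
≡ ¬x1 ∨ ((¬x1 ∨ x4) ∧ ¬(¬x1 ∧ x4))   [double negation]
≡ ¬x1 ∨ ((¬x1 ∨ x4) ∧ (¬¬x1 ∨ ¬x4))   [De Morgan]
≡ ¬x1 ∨ ((¬x1 ∨ x4) ∧ (x1 ∨ ¬x4))   [double negation]
≡ ¬x1 ∨ (¬x1 ∧ x1) ∨ (¬x1 ∧ ¬x4) ∨ (x4 ∧ x1) ∨ (x4 ∧ ¬x4)   [distribute ∧ over ∨]
≡ ¬x1 ∨ (x4 ∧ x1)   [simplify]

¬x1 ∨ (x4 ∧ x1)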